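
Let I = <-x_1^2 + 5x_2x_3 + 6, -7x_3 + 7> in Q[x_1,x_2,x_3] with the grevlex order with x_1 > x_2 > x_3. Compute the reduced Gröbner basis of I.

f_1 = -x_1^2 + 5x_2x_3 + 6, LT = x_1^2.
f_2 = -7x_3 + 7, LT = x_3.

The S-polynomials (S(f_1,f_2)) all reduce to 0 modulo the current basis, so we have a Gröbner basis.

G = {x_1^2 - 5x_2 - 6, x_3 - 1}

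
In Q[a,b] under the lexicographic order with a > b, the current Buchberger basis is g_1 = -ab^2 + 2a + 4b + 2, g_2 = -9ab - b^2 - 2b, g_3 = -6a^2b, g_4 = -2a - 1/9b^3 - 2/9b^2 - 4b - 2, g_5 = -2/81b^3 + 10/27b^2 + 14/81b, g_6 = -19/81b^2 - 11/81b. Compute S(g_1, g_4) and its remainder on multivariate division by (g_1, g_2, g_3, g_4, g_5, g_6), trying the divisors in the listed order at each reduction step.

S(g_1, g_4) = -2a - 1/18b^5 - 1/9b^4 - 2b^3 - b^2 - 4b - 2; remainder on division = 1215/38b.

lcm(LM(g_1), LM(g_4)) = ab^2.
S = (lcm/LT(g_1))·g_1 − (lcm/LT(g_4))·g_4 = -2a - 1/18b^5 - 1/9b^4 - 2b^3 - b^2 - 4b - 2.
Reduce S modulo (g_1, g_2, g_3, g_4, g_5, g_6) in that order:
  leading term a: subtract (1)·g_4 from -2a - 1/18b^5 - 1/9b^4 - 2b^3 - b^2 - 4b - 2 → -1/18b^5 - 1/9b^4 - 17/9b^3 - 7/9b^2
  leading term b^5: subtract (9/4b^2)·g_5 from -1/18b^5 - 1/9b^4 - 17/9b^3 - 7/9b^2 → -17/18b^4 - 41/18b^3 - 7/9b^2
  leading term b^4: subtract (153/4b)·g_5 from -17/18b^4 - 41/18b^3 - 7/9b^2 → -148/9b^3 - 133/18b^2
  leading term b^3: subtract (666)·g_5 from -148/9b^3 - 133/18b^2 → -4573/18b^2 - 1036/9b
  leading term b^2: subtract (41157/38)·g_6 from -4573/18b^2 - 1036/9b → 1215/38b
  leading term b: no divisor's leading term divides it; move 1215/38b to the remainder.
The remainder 1215/38b is nonzero, so it would be added as the next basis element.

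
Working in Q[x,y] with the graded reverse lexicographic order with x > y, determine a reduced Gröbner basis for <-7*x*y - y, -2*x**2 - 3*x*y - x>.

G = {x**2 + 1/2*x - 3/14*y, x*y + 1/7*y, y**2 + 5/21*y}

The reduced Gröbner basis is the canonical form of the ideal for this ordering.

f_1 = -7*x*y - y, LT = x*y.
f_2 = -2*x**2 - 3*x*y - x, LT = x**2.

S(f_1,f_2): lcm = x**2*y. S = -3/2*x*y**2 - 5/14*x*y.
  reduce S modulo (f_1, f_2):
  remainder 3/14*y**2 + 5/98*y ≠ 0; add g_3 = 3/14*y**2 + 5/98*y to the basis.

The other S-polynomials (S(f_1,g_3), S(f_2,g_3)) all reduce to 0 modulo the current basis, so we have a Gröbner basis.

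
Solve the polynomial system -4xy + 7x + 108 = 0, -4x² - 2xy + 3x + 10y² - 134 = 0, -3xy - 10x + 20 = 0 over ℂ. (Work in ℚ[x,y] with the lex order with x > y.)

{(-4, -5)}

Compute a lex Gröbner basis by Buchberger's algorithm.
f_1 = -4xy + 7x + 108, LT = xy.
f_2 = -4x² - 2xy + 3x + 10y² - 134, LT = x².
f_3 = -3xy - 10x + 20, LT = xy.

S(f_1,f_2): lcm = x²y. S = -7/4x² - ½xy² + ¾xy - 27x + 5/2y³ - 67/2y.
  reduce S modulo (f_1, f_2, f_3):
  remainder -27x + 5/2y³ - 35/8y² - 47y + 631/8 ≠ 0; add h_4 = -27x + 5/2y³ - 35/8y² - 47y + 631/8 to the basis.

S(f_1,f_3): lcm = xy. S = -61/12x - 61/3.
  reduce S modulo (f_1, f_2, f_3, h_4):
  remainder -305/648y³ + 2135/2592y² + 2867/324y - 91195/2592 ≠ 0; add h_5 = -305/648y³ + 2135/2592y² + 2867/324y - 91195/2592 to the basis.

S(f_2,f_3): lcm = x²y. S = -10/3x² + ½xy² - ¾xy + 20/3x - 5/2y³ + 67/2y.
  reduce S modulo (f_1, f_2, f_3, h_4, h_5):
  remainder -305/24y² + 7625/24 ≠ 0; add h_6 = -305/24y² + 7625/24 to the basis.

S(f_1,h_4): lcm = xy. S = -7/4x + 5/54y⁴ - 35/216y³ - 47/27y² + 631/216y - 27.
  reduce S modulo (f_1, f_2, f_3, h_4, h_5, h_6):
  remainder -4y - 20 ≠ 0; add h_7 = -4y - 20 to the basis.

The other S-polynomials (S(f_2,h_4), S(f_3,h_4), S(f_1,h_5), S(f_2,h_5), S(f_3,h_5), S(h_4,h_5), S(f_1,h_6), S(f_2,h_6), S(f_3,h_6), S(h_4,h_6), S(h_5,h_6), S(f_1,h_7), S(f_2,h_7), S(f_3,h_7), S(h_4,h_7), S(h_5,h_7), S(h_6,h_7)) all reduce to 0 modulo the current basis, so we have a Gröbner basis.
Inter-reduce: drop elements whose leading term is divisible by another's, tail-reduce, and make monic.
Reduced Gröbner basis: {x + 4, y + 5}.

The lex basis is triangular: the last element involves only y. Solving y + 5 = 0 gives y ∈ {-5}; substituting each value into the earlier elements determines the remaining variables.
  y = -5: the earlier basis element becomes x + 4 = 0, giving x = -4 — point (-4, -5).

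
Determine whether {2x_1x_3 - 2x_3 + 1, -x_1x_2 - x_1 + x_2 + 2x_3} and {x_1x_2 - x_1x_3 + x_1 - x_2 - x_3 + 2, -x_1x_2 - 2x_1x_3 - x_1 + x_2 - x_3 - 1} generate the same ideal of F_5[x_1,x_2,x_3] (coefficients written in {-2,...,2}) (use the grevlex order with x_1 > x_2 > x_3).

Yes, the ideals are equal.

Equality of ideals is decidable: compute both reduced Gröbner bases (unique for the ordering) and check whether they agree.
Buchberger on the first generating set:
f_1 = 2x_1x_3 - 2x_3 + 1, LT = x_1x_3.
f_2 = -x_1x_2 - x_1 + x_2 + 2x_3, LT = x_1x_2.

S(f_1,f_2): lcm = x_1x_2x_3. S = -x_1x_3 + 2x_3^2 - 2x_2.
  reduce S modulo (f_1, f_2):
  remainder 2x_3^2 - 2x_2 - x_3 - 2 ≠ 0; add g_3 = 2x_3^2 - 2x_2 - x_3 - 2 to the basis.

The other S-polynomials (S(f_1,g_3), S(f_2,g_3)) all reduce to 0 modulo the current basis, so we have a Gröbner basis.
Inter-reduce: drop elements whose leading term is divisible by another's, tail-reduce, and make monic.
Reduced Gröbner basis: {x_1x_2 + x_1 - x_2 - 2x_3, x_1x_3 - x_3 - 2, x_3^2 - x_2 + 2x_3 - 1}.

Buchberger on the second generating set:
h_1 = x_1x_2 - x_1x_3 + x_1 - x_2 - x_3 + 2, LT = x_1x_2.
h_2 = -x_1x_2 - 2x_1x_3 - x_1 + x_2 - x_3 - 1, LT = x_1x_2.

S(h_1,h_2): lcm = x_1x_2. S = 2x_1x_3 - 2x_3 + 1.
  reduce S modulo (h_1, h_2):
  remainder 2x_1x_3 - 2x_3 + 1 ≠ 0; add k_3 = 2x_1x_3 - 2x_3 + 1 to the basis.

S(h_1,k_3): lcm = x_1x_2x_3. S = -x_1x_3^2 + x_1x_3 - x_3^2 + 2x_2 + 2x_3.
  reduce S modulo (h_1, h_2, k_3):
  remainder -2x_3^2 + 2x_2 + x_3 + 2 ≠ 0; add k_4 = -2x_3^2 + 2x_2 + x_3 + 2 to the basis.

The other S-polynomials (S(h_2,k_3), S(h_1,k_4), S(h_2,k_4), S(k_3,k_4)) all reduce to 0 modulo the current basis, so we have a Gröbner basis.
Inter-reduce: drop elements whose leading term is divisible by another's, tail-reduce, and make monic.
Reduced Gröbner basis: {x_1x_2 + x_1 - x_2 - 2x_3, x_1x_3 - x_3 - 2, x_3^2 - x_2 + 2x_3 - 1}.

Same reduced basis, so the two generating sets span the same ideal.
The same test decides containment: I ⊆ J iff every generator of I reduces to 0 modulo a Gröbner basis of J.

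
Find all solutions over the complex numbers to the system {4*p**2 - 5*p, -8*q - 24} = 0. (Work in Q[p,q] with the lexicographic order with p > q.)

Compute a lex Gröbner basis by Buchberger's algorithm.
f_1 = 4*p**2 - 5*p, LT = p**2.
f_2 = -8*q - 24, LT = q.

The S-polynomials (S(f_1,f_2)) all reduce to 0 modulo the current basis, so we have a Gröbner basis.
Inter-reduce: drop elements whose leading term is divisible by another's, tail-reduce, and make monic.
Reduced Gröbner basis: {p**2 - 5/4*p, q + 3}.

A lex Gröbner basis eliminates variables successively. Here q + 3 depends only on q, with roots {-3}; lifting each root through the earlier basis elements recovers the full solutions.
  q = -3: the earlier basis element becomes p**2 - 5/4*p = 0, giving p = 0, 5/4 — points (0, -3), (5/4, -3).
This is the nonlinear analogue of row-reducing a linear system.

{(0, -3), (5/4, -3)}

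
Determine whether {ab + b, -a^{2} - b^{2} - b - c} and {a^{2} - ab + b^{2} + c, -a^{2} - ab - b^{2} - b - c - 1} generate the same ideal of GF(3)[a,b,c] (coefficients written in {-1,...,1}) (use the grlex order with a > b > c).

No, the ideals differ.

Equality of ideals is decidable: compute both reduced Gröbner bases (unique for the ordering) and check whether they agree.
Buchberger on the first generating set:
f_1 = ab + b, LT = ab.
f_2 = -a^{2} - b^{2} - b - c, LT = a^{2}.

S(f_1,f_2): lcm = a^{2}b. S = -b^{3} + ab - b^{2} - bc.
  leading term b^{3}: no divisor's leading term divides it; move -b^{3} to the remainder.
  leading term ab: subtract (1)·f_1 from ab - b^{2} - bc → -b^{2} - bc - b
  leading term b^{2}: no divisor's leading term divides it; move -b^{2} to the remainder.
  leading term bc: no divisor's leading term divides it; move -bc to the remainder.
  leading term b: no divisor's leading term divides it; move -b to the remainder.
  remainder -b^{3} - b^{2} - bc - b ≠ 0; add g_3 = -b^{3} - b^{2} - bc - b to the basis.

The other S-polynomials (S(f_1,g_3), S(f_2,g_3)) all reduce to 0 modulo the current basis, so we have a Gröbner basis.
Inter-reduce: drop elements whose leading term is divisible by another's, tail-reduce, and make monic.
Reduced Gröbner basis: {b^{3} + b^{2} + bc + b, a^{2} + b^{2} + b + c, ab + b}.

Buchberger on the second generating set:
h_1 = a^{2} - ab + b^{2} + c, LT = a^{2}.
h_2 = -a^{2} - ab - b^{2} - b - c - 1, LT = a^{2}.

S(h_1,h_2): lcm = a^{2}. S = ab - b - 1.
  leading term ab: no divisor's leading term divides it; move ab to the remainder.
  leading term b: no divisor's leading term divides it; move -b to the remainder.
  leading term 1: no divisor's leading term divides it; move -1 to the remainder.
  remainder ab - b - 1 ≠ 0; add k_3 = ab - b - 1 to the basis.

S(h_1,k_3): lcm = a^{2}b. S = -ab^{2} + b^{3} + ab + bc + a.
  leading term ab^{2}: subtract (-b)·k_3 from -ab^{2} + b^{3} + ab + bc + a → b^{3} + ab - b^{2} + bc + a - b
  leading term b^{3}: no divisor's leading term divides it; move b^{3} to the remainder.
  leading term ab: subtract (1)·k_3 from ab - b^{2} + bc + a - b → -b^{2} + bc + a + 1
  leading term b^{2}: no divisor's leading term divides it; move -b^{2} to the remainder.
  leading term bc: no divisor's leading term divides it; move bc to the remainder.
  leading term a: no divisor's leading term divides it; move a to the remainder.
  leading term 1: no divisor's leading term divides it; move 1 to the remainder.
  remainder b^{3} - b^{2} + bc + a + 1 ≠ 0; add k_4 = b^{3} - b^{2} + bc + a + 1 to the basis.

The other S-polynomials (S(h_2,k_3), S(h_1,k_4), S(h_2,k_4), S(k_3,k_4)) all reduce to 0 modulo the current basis, so we have a Gröbner basis.
Inter-reduce: drop elements whose leading term is divisible by another's, tail-reduce, and make monic.
Reduced Gröbner basis: {b^{3} - b^{2} + bc + a + 1, a^{2} + b^{2} - b + c - 1, ab - b - 1}.

Since the reduced bases disagree, the two ideals are not the same.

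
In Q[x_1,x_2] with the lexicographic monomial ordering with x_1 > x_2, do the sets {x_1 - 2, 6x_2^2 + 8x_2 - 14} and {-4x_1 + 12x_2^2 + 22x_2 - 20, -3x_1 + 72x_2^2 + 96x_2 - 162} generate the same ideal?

For a fixed monomial order, each ideal has a unique reduced Gröbner basis; comparing bases decides equality.
Buchberger on the first generating set:
f_1 = x_1 - 2, LT = x_1.
f_2 = 6x_2^2 + 8x_2 - 14, LT = x_2^2.

The S-polynomials (S(f_1,f_2)) all reduce to 0 modulo the current basis, so we have a Gröbner basis.
Inter-reduce: drop elements whose leading term is divisible by another's, tail-reduce, and make monic.
Reduced Gröbner basis: {x_1 - 2, x_2^2 + 4/3x_2 - 7/3}.

Buchberger on the second generating set:
h_1 = -4x_1 + 12x_2^2 + 22x_2 - 20, LT = x_1.
h_2 = -3x_1 + 72x_2^2 + 96x_2 - 162, LT = x_1.

S(h_1,h_2): lcm = x_1. S = 21x_2^2 + 53/2x_2 - 49.
  leading term x_2^2: no divisor's leading term divides it; move 21x_2^2 to the remainder.
  leading term x_2: no divisor's leading term divides it; move 53/2x_2 to the remainder.
  leading term 1: no divisor's leading term divides it; move -49 to the remainder.
  remainder 21x_2^2 + 53/2x_2 - 49 ≠ 0; add k_3 = 21x_2^2 + 53/2x_2 - 49 to the basis.

The other S-polynomials (S(h_1,k_3), S(h_2,k_3)) all reduce to 0 modulo the current basis, so we have a Gröbner basis.
Inter-reduce: drop elements whose leading term is divisible by another's, tail-reduce, and make monic.
Reduced Gröbner basis: {x_1 - 12/7x_2 - 2, x_2^2 + 53/42x_2 - 7/3}.

These differ, so the ideals are not equal.

No, the ideals differ.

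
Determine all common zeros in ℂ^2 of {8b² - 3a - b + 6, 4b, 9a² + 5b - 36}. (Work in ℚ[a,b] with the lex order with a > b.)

{(2, 0)}

Compute a lex Gröbner basis by Buchberger's algorithm.
f_1 = -3a + 8b² - b + 6, LT = a.
f_2 = 4b, LT = b.
f_3 = 9a² + 5b - 36, LT = a².

S(f_1,f_2): leading monomials are coprime, so the S-polynomial reduces to 0 (Buchberger's first criterion).
S(f_1,f_3): lcm = a². S = -8/3ab² + ⅓ab - 2a - 5/9b + 4.
  leading term ab²: subtract (8/9b²)·f_1 from -8/3ab² + ⅓ab - 2a - 5/9b + 4 → ⅓ab - 2a - 64/9b⁴ + 8/9b³ - 16/3b² - 5/9b + 4
  leading term ab: subtract (-1/9b)·f_1 from ⅓ab - 2a - 64/9b⁴ + 8/9b³ - 16/3b² - 5/9b + 4 → -2a - 64/9b⁴ + 16/9b³ - 49/9b² + 1/9b + 4
  leading term a: subtract (⅔)·f_1 from -2a - 64/9b⁴ + 16/9b³ - 49/9b² + 1/9b + 4 → -64/9b⁴ + 16/9b³ - 97/9b² + 7/9b
  leading term b⁴: subtract (-16/9b³)·f_2 from -64/9b⁴ + 16/9b³ - 97/9b² + 7/9b → 16/9b³ - 97/9b² + 7/9b
  leading term b³: subtract (4/9b²)·f_2 from 16/9b³ - 97/9b² + 7/9b → -97/9b² + 7/9b
  leading term b²: subtract (-97/36b)·f_2 from -97/9b² + 7/9b → 7/9b
  leading term b: subtract (7/36)·f_2 from 7/9b → 0
  remainder 0.

S(f_2,f_3): leading monomials are coprime, so the S-polynomial reduces to 0 (Buchberger's first criterion).
Every S-polynomial of the final basis reduces to 0, so we have a Gröbner basis.
Inter-reduce: drop elements whose leading term is divisible by another's, tail-reduce, and make monic.
Reduced Gröbner basis: {a - 2, b}.

Elimination: the polynomial b lies in the elimination ideal for b, so b ∈ {0}. For each such b, the remaining basis elements (now univariate) give the rest of the solution.
  b = 0: the earlier basis element becomes a - 2 = 0, giving a = 2 — point (2, 0).
Each listed point satisfies every original equation (direct substitution).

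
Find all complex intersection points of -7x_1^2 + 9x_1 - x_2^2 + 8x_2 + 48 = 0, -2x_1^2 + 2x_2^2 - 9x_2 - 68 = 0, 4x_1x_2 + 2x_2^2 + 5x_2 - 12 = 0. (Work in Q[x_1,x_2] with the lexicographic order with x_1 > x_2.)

Compute a lex Gröbner basis by Buchberger's algorithm.
f_1 = -7x_1^2 + 9x_1 - x_2^2 + 8x_2 + 48, LT = x_1^2.
f_2 = -2x_1^2 + 2x_2^2 - 9x_2 - 68, LT = x_1^2.
f_3 = 4x_1x_2 + 2x_2^2 + 5x_2 - 12, LT = x_1x_2.

S(f_1,f_2): lcm = x_1^2. S = -9/7x_1 + 8/7x_2^2 - 79/14x_2 - 286/7.
  leading term x_1: no divisor's leading term divides it; move -9/7x_1 to the remainder.
  leading term x_2^2: no divisor's leading term divides it; move 8/7x_2^2 to the remainder.
  leading term x_2: no divisor's leading term divides it; move -79/14x_2 to the remainder.
  leading term 1: no divisor's leading term divides it; move -286/7 to the remainder.
  remainder -9/7x_1 + 8/7x_2^2 - 79/14x_2 - 286/7 ≠ 0; add h_4 = -9/7x_1 + 8/7x_2^2 - 79/14x_2 - 286/7 to the basis.

S(f_1,f_3): lcm = x_1^2x_2. S = -1/2x_1x_2^2 - 71/28x_1x_2 + 3x_1 + 1/7x_2^3 - 8/7x_2^2 - 48/7x_2.
  leading term x_1x_2^2: subtract (-1/8x_2)·f_3 from -1/2x_1x_2^2 - 71/28x_1x_2 + 3x_1 + 1/7x_2^3 - 8/7x_2^2 - 48/7x_2 → -71/28x_1x_2 + 3x_1 + 11/28x_2^3 - 29/56x_2^2 - 117/14x_2
  leading term x_1x_2: subtract (-71/112)·f_3 from -71/28x_1x_2 + 3x_1 + 11/28x_2^3 - 29/56x_2^2 - 117/14x_2 → 3x_1 + 11/28x_2^3 + 3/4x_2^2 - 83/16x_2 - 213/28
  leading term x_1: subtract (-7/3)·h_4 from 3x_1 + 11/28x_2^3 + 3/4x_2^2 - 83/16x_2 - 213/28 → 11/28x_2^3 + 41/12x_2^2 - 881/48x_2 - 8647/84
  leading term x_2^3: no divisor's leading term divides it; move 11/28x_2^3 to the remainder.
  leading term x_2^2: no divisor's leading term divides it; move 41/12x_2^2 to the remainder.
  leading term x_2: no divisor's leading term divides it; move -881/48x_2 to the remainder.
  leading term 1: no divisor's leading term divides it; move -8647/84 to the remainder.
  remainder 11/28x_2^3 + 41/12x_2^2 - 881/48x_2 - 8647/84 ≠ 0; add h_5 = 11/28x_2^3 + 41/12x_2^2 - 881/48x_2 - 8647/84 to the basis.

S(f_2,f_3): lcm = x_1^2x_2. S = -1/2x_1x_2^2 - 5/4x_1x_2 + 3x_1 - x_2^3 + 9/2x_2^2 + 34x_2.
  leading term x_1x_2^2: subtract (-1/8x_2)·f_3 from -1/2x_1x_2^2 - 5/4x_1x_2 + 3x_1 - x_2^3 + 9/2x_2^2 + 34x_2 → -5/4x_1x_2 + 3x_1 - 3/4x_2^3 + 41/8x_2^2 + 65/2x_2
  leading term x_1x_2: subtract (-5/16)·f_3 from -5/4x_1x_2 + 3x_1 - 3/4x_2^3 + 41/8x_2^2 + 65/2x_2 → 3x_1 - 3/4x_2^3 + 23/4x_2^2 + 545/16x_2 - 15/4
  leading term x_1: subtract (-7/3)·h_4 from 3x_1 - 3/4x_2^3 + 23/4x_2^2 + 545/16x_2 - 15/4 → -3/4x_2^3 + 101/12x_2^2 + 1003/48x_2 - 1189/12
  leading term x_2^3: subtract (-21/11)·h_5 from -3/4x_2^3 + 101/12x_2^2 + 1003/48x_2 - 1189/12 → 493/33x_2^2 - 1867/132x_2 - 9755/33
  leading term x_2^2: no divisor's leading term divides it; move 493/33x_2^2 to the remainder.
  leading term x_2: no divisor's leading term divides it; move -1867/132x_2 to the remainder.
  leading term 1: no divisor's leading term divides it; move -9755/33 to the remainder.
  remainder 493/33x_2^2 - 1867/132x_2 - 9755/33 ≠ 0; add h_6 = 493/33x_2^2 - 1867/132x_2 - 9755/33 to the basis.

S(f_1,h_4): lcm = x_1^2. S = 8/9x_1x_2^2 - 79/18x_1x_2 - 2083/63x_1 + 1/7x_2^2 - 8/7x_2 - 48/7.
  leading term x_1x_2^2: subtract (2/9x_2)·f_3 from 8/9x_1x_2^2 - 79/18x_1x_2 - 2083/63x_1 + 1/7x_2^2 - 8/7x_2 - 48/7 → -79/18x_1x_2 - 2083/63x_1 - 4/9x_2^3 - 61/63x_2^2 + 32/21x_2 - 48/7
  leading term x_1x_2: subtract (-79/72)·f_3 from -79/18x_1x_2 - 2083/63x_1 - 4/9x_2^3 - 61/63x_2^2 + 32/21x_2 - 48/7 → -2083/63x_1 - 4/9x_2^3 + 103/84x_2^2 + 3533/504x_2 - 841/42
  leading term x_1: subtract (2083/81)·h_4 from -2083/63x_1 - 4/9x_2^3 + 103/84x_2^2 + 3533/504x_2 - 841/42 → -4/9x_2^3 - 9125/324x_2^2 + 98575/648x_2 + 166967/162
  leading term x_2^3: subtract (-112/99)·h_5 from -4/9x_2^3 - 9125/324x_2^2 + 98575/648x_2 + 166967/162 → -86599/3564x_2^2 + 936317/7128x_2 + 1629109/1782
  leading term x_2^2: subtract (-86599/53244)·h_6 from -86599/3564x_2^2 + 936317/7128x_2 + 1629109/1782 → 23076613/212976x_2 + 23076613/53244
  leading term x_2: no divisor's leading term divides it; move 23076613/212976x_2 to the remainder.
  leading term 1: no divisor's leading term divides it; move 23076613/53244 to the remainder.
  remainder 23076613/212976x_2 + 23076613/53244 ≠ 0; add h_7 = 23076613/212976x_2 + 23076613/53244 to the basis.

The other S-polynomials (S(f_2,h_4), S(f_3,h_4), S(f_1,h_5), S(f_2,h_5), S(f_3,h_5), S(h_4,h_5), S(f_1,h_6), S(f_2,h_6), S(f_3,h_6), S(h_4,h_6), S(h_5,h_6), S(f_1,h_7), S(f_2,h_7), S(f_3,h_7), S(h_4,h_7), S(h_5,h_7), S(h_6,h_7)) all reduce to 0 modulo the current basis, so we have a Gröbner basis.
Inter-reduce: drop elements whose leading term is divisible by another's, tail-reduce, and make monic.
Reduced Gröbner basis: {x_1, x_2 + 4}.

The lex basis is triangular: the last element involves only x_2. Solving x_2 + 4 = 0 gives x_2 ∈ {-4}; substituting each value into the earlier elements determines the remaining variables.
  x_2 = -4: the earlier basis element becomes x_1 = 0, giving x_1 = 0 — point (0, -4).
Substituting each solution back into the original system confirms all equations vanish.

{(0, -4)}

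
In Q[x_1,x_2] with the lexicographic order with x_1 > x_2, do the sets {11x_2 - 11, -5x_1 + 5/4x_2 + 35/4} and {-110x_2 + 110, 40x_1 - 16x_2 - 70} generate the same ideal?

No, the ideals differ.

Two ideals are equal iff their reduced Gröbner bases coincide (the reduced basis is unique for a fixed ordering).
Buchberger on the first generating set:
f_1 = 11x_2 - 11, LT = x_2.
f_2 = -5x_1 + 5/4x_2 + 35/4, LT = x_1.

The S-polynomials (S(f_1,f_2)) all reduce to 0 modulo the current basis, so we have a Gröbner basis.
Inter-reduce: drop elements whose leading term is divisible by another's, tail-reduce, and make monic.
Reduced Gröbner basis: {x_1 - 2, x_2 - 1}.

Buchberger on the second generating set:
h_1 = -110x_2 + 110, LT = x_2.
h_2 = 40x_1 - 16x_2 - 70, LT = x_1.

The S-polynomials (S(h_1,h_2)) all reduce to 0 modulo the current basis, so we have a Gröbner basis.
Inter-reduce: drop elements whose leading term is divisible by another's, tail-reduce, and make monic.
Reduced Gröbner basis: {x_1 - 43/20, x_2 - 1}.

Since the reduced bases disagree, the two ideals are not the same.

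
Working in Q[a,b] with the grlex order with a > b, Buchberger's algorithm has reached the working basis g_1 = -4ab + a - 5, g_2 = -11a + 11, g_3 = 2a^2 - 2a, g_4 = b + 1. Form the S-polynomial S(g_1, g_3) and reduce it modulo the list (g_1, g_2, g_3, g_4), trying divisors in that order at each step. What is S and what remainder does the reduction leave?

S(g_1, g_3) = -1/4a^2 + ab + 5/4a; remainder on division = 0.

lcm(LM(g_1), LM(g_3)) = a^2b.
S = (lcm/LT(g_1))·g_1 − (lcm/LT(g_3))·g_3 = -1/4a^2 + ab + 5/4a.
Reduce S modulo (g_1, g_2, g_3, g_4) in that order:
  leading term a^2: subtract (1/44a)·g_2 from -1/4a^2 + ab + 5/4a → ab + a
  leading term ab: subtract (-1/4)·g_1 from ab + a → 5/4a - 5/4
  leading term a: subtract (-5/44)·g_2 from 5/4a - 5/4 → 0
The remainder is 0, so this S-polynomial contributes no new basis element.
This is the inner loop of Buchberger's algorithm — each nonzero remainder becomes a new basis element.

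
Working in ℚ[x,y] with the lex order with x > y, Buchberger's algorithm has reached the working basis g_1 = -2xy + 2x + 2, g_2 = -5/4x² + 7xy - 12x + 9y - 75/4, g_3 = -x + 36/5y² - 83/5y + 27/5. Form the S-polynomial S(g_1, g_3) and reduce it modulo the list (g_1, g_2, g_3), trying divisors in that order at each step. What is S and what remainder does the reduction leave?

S(g_1, g_3) = -x + 36/5y³ - 83/5y² + 27/5y - 1; remainder on division = 36/5y³ - 119/5y² + 22y - 32/5.

lcm(LM(g_1), LM(g_3)) = xy.
S = (lcm/LT(g_1))·g_1 − (lcm/LT(g_3))·g_3 = -x + 36/5y³ - 83/5y² + 27/5y - 1.
Reduce S modulo (g_1, g_2, g_3) in that order:
  leading term x: subtract (1)·g_3 from -x + 36/5y³ - 83/5y² + 27/5y - 1 → 36/5y³ - 119/5y² + 22y - 32/5
  leading term y³: no divisor's leading term divides it; move 36/5y³ to the remainder.
  leading term y²: no divisor's leading term divides it; move -119/5y² to the remainder.
  leading term y: no divisor's leading term divides it; move 22y to the remainder.
  leading term 1: no divisor's leading term divides it; move -32/5 to the remainder.
The remainder 36/5y³ - 119/5y² + 22y - 32/5 is nonzero, so it would be added as the next basis element.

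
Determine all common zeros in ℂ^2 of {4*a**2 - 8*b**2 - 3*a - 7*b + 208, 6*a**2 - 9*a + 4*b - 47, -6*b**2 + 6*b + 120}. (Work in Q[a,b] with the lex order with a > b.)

{(3, 5)}

Compute a lex Gröbner basis by Buchberger's algorithm.
f_1 = 4*a**2 - 3*a - 8*b**2 - 7*b + 208, LT = a**2.
f_2 = 6*a**2 - 9*a + 4*b - 47, LT = a**2.
f_3 = -6*b**2 + 6*b + 120, LT = b**2.

S(f_1,f_2): lcm = a**2. S = 3/4*a - 2*b**2 - 29/12*b + 359/6.
  reduce S modulo (f_1, f_2, f_3):
  remainder 3/4*a - 53/12*b + 119/6 ≠ 0; add h_4 = 3/4*a - 53/12*b + 119/6 to the basis.

S(f_1,h_4): lcm = a**2. S = 53/9*a*b - 979/36*a - 2*b**2 - 7/4*b + 52.
  reduce S modulo (f_1, f_2, f_3, h_4):
  remainder -5129/18*b + 25645/18 ≠ 0; add h_5 = -5129/18*b + 25645/18 to the basis.

The other S-polynomials (S(f_1,f_3), S(f_2,f_3), S(f_2,h_4), S(f_3,h_4), S(f_1,h_5), S(f_2,h_5), S(f_3,h_5), S(h_4,h_5)) all reduce to 0 modulo the current basis, so we have a Gröbner basis.
Inter-reduce: drop elements whose leading term is divisible by another's, tail-reduce, and make monic.
Reduced Gröbner basis: {a - 3, b - 5}.

A lex Gröbner basis eliminates variables successively. Here b - 5 depends only on b, with roots {5}; lifting each root through the earlier basis elements recovers the full solutions.
  b = 5: the earlier basis element becomes a - 3 = 0, giving a = 3 — point (3, 5).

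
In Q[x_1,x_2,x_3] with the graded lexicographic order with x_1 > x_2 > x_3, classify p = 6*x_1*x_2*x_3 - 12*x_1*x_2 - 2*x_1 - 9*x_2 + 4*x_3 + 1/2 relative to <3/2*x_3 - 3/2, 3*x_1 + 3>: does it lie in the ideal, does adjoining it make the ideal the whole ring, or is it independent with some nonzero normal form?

6*x_1*x_2*x_3 - 12*x_1*x_2 - 2*x_1 - 9*x_2 + 4*x_3 + 1/2 is independent of I; its normal form modulo I is -3*x_2 + 13/2.

First compute the reduced Gröbner basis of I by Buchberger's algorithm.
f_1 = 3/2*x_3 - 3/2, LT = x_3.
f_2 = 3*x_1 + 3, LT = x_1.

S(f_1,f_2): leading monomials are coprime, so the S-polynomial reduces to 0 (Buchberger's first criterion).
Every S-polynomial of the final basis reduces to 0, so we have a Gröbner basis.
Inter-reduce: drop elements whose leading term is divisible by another's, tail-reduce, and make monic.
Reduced Gröbner basis: {x_1 + 1, x_3 - 1}.
Label its elements g_1 = x_1 + 1, g_2 = x_3 - 1.

Reduce p = 6*x_1*x_2*x_3 - 12*x_1*x_2 - 2*x_1 - 9*x_2 + 4*x_3 + 1/2 modulo G:
  leading term x_1*x_2*x_3: subtract (6*x_2*x_3)·g_1 from 6*x_1*x_2*x_3 - 12*x_1*x_2 - 2*x_1 - 9*x_2 + 4*x_3 + 1/2 → -12*x_1*x_2 - 6*x_2*x_3 - 2*x_1 - 9*x_2 + 4*x_3 + 1/2
  leading term x_1*x_2: subtract (-12*x_2)·g_1 from -12*x_1*x_2 - 6*x_2*x_3 - 2*x_1 - 9*x_2 + 4*x_3 + 1/2 → -6*x_2*x_3 - 2*x_1 + 3*x_2 + 4*x_3 + 1/2
  leading term x_2*x_3: subtract (-6*x_2)·g_2 from -6*x_2*x_3 - 2*x_1 + 3*x_2 + 4*x_3 + 1/2 → -2*x_1 - 3*x_2 + 4*x_3 + 1/2
  leading term x_1: subtract (-2)·g_1 from -2*x_1 - 3*x_2 + 4*x_3 + 1/2 → -3*x_2 + 4*x_3 + 5/2
  leading term x_2: no divisor's leading term divides it; move -3*x_2 to the remainder.
  leading term x_3: subtract (4)·g_2 from 4*x_3 + 5/2 → 13/2
  leading term 1: no divisor's leading term divides it; move 13/2 to the remainder.
  normal form = -3*x_2 + 13/2.
The normal form is nonzero, so p ∉ I. Since p minus its normal form lies in I, I + (p) = I + (r) where r = -3*x_2 + 13/2; decide whether this ideal is the whole ring.
Run Buchberger on G together with r (pairs among the g_i already reduce to 0 since G is a Gröbner basis):
g_1 = x_1 + 1, LT = x_1.
g_2 = x_3 - 1, LT = x_3.
r = -3*x_2 + 13/2, LT = x_2.

S(g_1,g_2): leading monomials are coprime, so the S-polynomial reduces to 0 (Buchberger's first criterion).
S(g_1,r): leading monomials are coprime, so the S-polynomial reduces to 0 (Buchberger's first criterion).
S(g_2,r): leading monomials are coprime, so the S-polynomial reduces to 0 (Buchberger's first criterion).
Every S-polynomial of the final basis reduces to 0, so we have a Gröbner basis.
Inter-reduce: drop elements whose leading term is divisible by another's, tail-reduce, and make monic.
Reduced Gröbner basis: {x_1 + 1, x_2 - 13/6, x_3 - 1}.
The reduced Gröbner basis of I + (p) is {x_1 + 1, x_2 - 13/6, x_3 - 1} ≠ {1}, a proper ideal, so the enlarged system stays consistent: p is independent of I, with normal form -3*x_2 + 13/2.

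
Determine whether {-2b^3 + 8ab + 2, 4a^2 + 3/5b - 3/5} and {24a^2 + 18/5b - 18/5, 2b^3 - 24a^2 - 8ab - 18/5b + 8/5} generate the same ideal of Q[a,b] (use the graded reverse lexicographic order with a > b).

Yes, the ideals are equal.

Two ideals are equal iff their reduced Gröbner bases coincide (the reduced basis is unique for a fixed ordering).
Buchberger on the first generating set:
f_1 = -2b^3 + 8ab + 2, LT = b^3.
f_2 = 4a^2 + 3/5b - 3/5, LT = a^2.

S(f_1,f_2): leading monomials are coprime, so the S-polynomial reduces to 0 (Buchberger's first criterion).
Every S-polynomial of the final basis reduces to 0, so we have a Gröbner basis.
Inter-reduce: drop elements whose leading term is divisible by another's, tail-reduce, and make monic.
Reduced Gröbner basis: {b^3 - 4ab - 1, a^2 + 3/20b - 3/20}.

Buchberger on the second generating set:
h_1 = 24a^2 + 18/5b - 18/5, LT = a^2.
h_2 = 2b^3 - 24a^2 - 8ab - 18/5b + 8/5, LT = b^3.

S(h_1,h_2): leading monomials are coprime, so the S-polynomial reduces to 0 (Buchberger's first criterion).
Every S-polynomial of the final basis reduces to 0, so we have a Gröbner basis.
Inter-reduce: drop elements whose leading term is divisible by another's, tail-reduce, and make monic.
Reduced Gröbner basis: {b^3 - 4ab - 1, a^2 + 3/20b - 3/20}.

Same reduced basis, so the two generating sets span the same ideal.
The choice of monomial ordering does not affect the verdict — as long as both bases are computed under the same ordering, their equality decides ideal equality.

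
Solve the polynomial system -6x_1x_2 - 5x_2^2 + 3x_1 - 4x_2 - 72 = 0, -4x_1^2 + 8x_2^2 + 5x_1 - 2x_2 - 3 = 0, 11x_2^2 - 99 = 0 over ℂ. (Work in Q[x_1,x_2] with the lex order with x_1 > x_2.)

{(5, -3)}

Compute a lex Gröbner basis by Buchberger's algorithm.
f_1 = -6x_1x_2 + 3x_1 - 5x_2^2 - 4x_2 - 72, LT = x_1x_2.
f_2 = -4x_1^2 + 5x_1 + 8x_2^2 - 2x_2 - 3, LT = x_1^2.
f_3 = 11x_2^2 - 99, LT = x_2^2.

S(f_1,f_2): lcm = x_1^2x_2. S = -1/2x_1^2 + 5/6x_1x_2^2 + 23/12x_1x_2 + 12x_1 + 2x_2^3 - 1/2x_2^2 - 3/4x_2.
  leading term x_1^2: subtract (1/8)·f_2 from -1/2x_1^2 + 5/6x_1x_2^2 + 23/12x_1x_2 + 12x_1 + 2x_2^3 - 1/2x_2^2 - 3/4x_2 → 5/6x_1x_2^2 + 23/12x_1x_2 + 91/8x_1 + 2x_2^3 - 3/2x_2^2 - 1/2x_2 + 3/8
  leading term x_1x_2^2: subtract (-5/36x_2)·f_1 from 5/6x_1x_2^2 + 23/12x_1x_2 + 91/8x_1 + 2x_2^3 - 3/2x_2^2 - 1/2x_2 + 3/8 → 7/3x_1x_2 + 91/8x_1 + 47/36x_2^3 - 37/18x_2^2 - 21/2x_2 + 3/8
  leading term x_1x_2: subtract (-7/18)·f_1 from 7/3x_1x_2 + 91/8x_1 + 47/36x_2^3 - 37/18x_2^2 - 21/2x_2 + 3/8 → 301/24x_1 + 47/36x_2^3 - 4x_2^2 - 217/18x_2 - 221/8
  leading term x_1: no divisor's leading term divides it; move 301/24x_1 to the remainder.
  leading term x_2^3: subtract (47/396x_2)·f_3 from 47/36x_2^3 - 4x_2^2 - 217/18x_2 - 221/8 → -4x_2^2 - 11/36x_2 - 221/8
  leading term x_2^2: subtract (-4/11)·f_3 from -4x_2^2 - 11/36x_2 - 221/8 → -11/36x_2 - 509/8
  leading term x_2: no divisor's leading term divides it; move -11/36x_2 to the remainder.
  leading term 1: no divisor's leading term divides it; move -509/8 to the remainder.
  remainder 301/24x_1 - 11/36x_2 - 509/8 ≠ 0; add h_4 = 301/24x_1 - 11/36x_2 - 509/8 to the basis.

S(f_1,f_3): lcm = x_1x_2^2. S = -1/2x_1x_2 + 9x_1 + 5/6x_2^3 + 2/3x_2^2 + 12x_2.
  leading term x_1x_2: subtract (1/12)·f_1 from -1/2x_1x_2 + 9x_1 + 5/6x_2^3 + 2/3x_2^2 + 12x_2 → 35/4x_1 + 5/6x_2^3 + 13/12x_2^2 + 37/3x_2 + 6
  leading term x_1: subtract (30/43)·h_4 from 35/4x_1 + 5/6x_2^3 + 13/12x_2^2 + 37/3x_2 + 6 → 5/6x_2^3 + 13/12x_2^2 + 1079/86x_2 + 8667/172
  leading term x_2^3: subtract (5/66x_2)·f_3 from 5/6x_2^3 + 13/12x_2^2 + 1079/86x_2 + 8667/172 → 13/12x_2^2 + 862/43x_2 + 8667/172
  leading term x_2^2: subtract (13/132)·f_3 from 13/12x_2^2 + 862/43x_2 + 8667/172 → 862/43x_2 + 2586/43
  leading term x_2: no divisor's leading term divides it; move 862/43x_2 to the remainder.
  leading term 1: no divisor's leading term divides it; move 2586/43 to the remainder.
  remainder 862/43x_2 + 2586/43 ≠ 0; add h_5 = 862/43x_2 + 2586/43 to the basis.

The other S-polynomials (S(f_2,f_3), S(f_1,h_4), S(f_2,h_4), S(f_3,h_4), S(f_1,h_5), S(f_2,h_5), S(f_3,h_5), S(h_4,h_5)) all reduce to 0 modulo the current basis, so we have a Gröbner basis.
Inter-reduce: drop elements whose leading term is divisible by another's, tail-reduce, and make monic.
Reduced Gröbner basis: {x_1 - 5, x_2 + 3}.

Elimination: the polynomial x_2 + 3 lies in the elimination ideal for x_2, so x_2 ∈ {-3}. For each such x_2, the remaining basis elements (now univariate) give the rest of the solution.
  x_2 = -3: the earlier basis element becomes x_1 - 5 = 0, giving x_1 = 5 — point (5, -3).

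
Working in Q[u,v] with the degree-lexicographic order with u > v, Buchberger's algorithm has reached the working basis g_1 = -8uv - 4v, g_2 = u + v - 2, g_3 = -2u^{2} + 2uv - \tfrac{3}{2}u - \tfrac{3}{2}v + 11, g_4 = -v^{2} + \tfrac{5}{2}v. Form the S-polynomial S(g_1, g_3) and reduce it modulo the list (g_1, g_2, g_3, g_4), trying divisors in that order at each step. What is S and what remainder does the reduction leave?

S(g_1, g_3) = uv^{2} - \tfrac{1}{4}uv - \tfrac{3}{4}v^{2} + \tfrac{11}{2}v; remainder on division = \tfrac{5}{2}v.

lcm(LM(g_1), LM(g_3)) = u^{2}v.
S = (lcm/LT(g_1))·g_1 − (lcm/LT(g_3))·g_3 = uv^{2} - \tfrac{1}{4}uv - \tfrac{3}{4}v^{2} + \tfrac{11}{2}v.
Reduce S modulo (g_1, g_2, g_3, g_4) in that order:
  leading term uv^{2}: subtract (-\tfrac{1}{8}v)·g_1 from uv^{2} - \tfrac{1}{4}uv - \tfrac{3}{4}v^{2} + \tfrac{11}{2}v → -\tfrac{1}{4}uv - \tfrac{5}{4}v^{2} + \tfrac{11}{2}v
  leading term uv: subtract (\tfrac{1}{32})·g_1 from -\tfrac{1}{4}uv - \tfrac{5}{4}v^{2} + \tfrac{11}{2}v → -\tfrac{5}{4}v^{2} + \tfrac{45}{8}v
  leading term v^{2}: subtract (\tfrac{5}{4})·g_4 from -\tfrac{5}{4}v^{2} + \tfrac{45}{8}v → \tfrac{5}{2}v
  leading term v: no divisor's leading term divides it; move \tfrac{5}{2}v to the remainder.
The remainder \tfrac{5}{2}v is nonzero, so it would be added as the next basis element.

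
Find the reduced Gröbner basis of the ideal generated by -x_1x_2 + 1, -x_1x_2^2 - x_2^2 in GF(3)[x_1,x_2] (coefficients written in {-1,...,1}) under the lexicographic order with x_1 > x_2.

f_1 = -x_1x_2 + 1, LT = x_1x_2.
f_2 = -x_1x_2^2 - x_2^2, LT = x_1x_2^2.

S(f_1,f_2): lcm = x_1x_2^2. S = -x_2^2 - x_2.
  leading term x_2^2: no divisor's leading term divides it; move -x_2^2 to the remainder.
  leading term x_2: no divisor's leading term divides it; move -x_2 to the remainder.
  remainder -x_2^2 - x_2 ≠ 0; add g_3 = -x_2^2 - x_2 to the basis.

S(f_1,g_3): lcm = x_1x_2^2. S = -x_1x_2 - x_2.
  leading term x_1x_2: subtract (1)·f_1 from -x_1x_2 - x_2 → -x_2 - 1
  leading term x_2: no divisor's leading term divides it; move -x_2 to the remainder.
  leading term 1: no divisor's leading term divides it; move -1 to the remainder.
  remainder -x_2 - 1 ≠ 0; add g_4 = -x_2 - 1 to the basis.

S(f_1,g_4): lcm = x_1x_2. S = -x_1 - 1.
  leading term x_1: no divisor's leading term divides it; move -x_1 to the remainder.
  leading term 1: no divisor's leading term divides it; move -1 to the remainder.
  remainder -x_1 - 1 ≠ 0; add g_5 = -x_1 - 1 to the basis.

The other S-polynomials (S(f_2,g_3), S(f_2,g_4), S(g_3,g_4), S(f_1,g_5), S(f_2,g_5), S(g_3,g_5), S(g_4,g_5)) all reduce to 0 modulo the current basis, so we have a Gröbner basis.
Inter-reduce: drop elements whose leading term is divisible by another's, tail-reduce, and make monic.

G = {x_1 + 1, x_2 + 1}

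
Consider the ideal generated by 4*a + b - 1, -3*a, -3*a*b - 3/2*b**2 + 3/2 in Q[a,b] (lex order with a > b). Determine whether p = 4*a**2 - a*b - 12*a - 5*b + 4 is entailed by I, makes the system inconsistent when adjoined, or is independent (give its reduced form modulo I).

First compute the reduced Gröbner basis of I by Buchberger's algorithm.
f_1 = 4*a + b - 1, LT = a.
f_2 = -3*a, LT = a.
f_3 = -3*a*b - 3/2*b**2 + 3/2, LT = a*b.

S(f_1,f_2): lcm = a. S = 1/4*b - 1/4.
  leading term b: no divisor's leading term divides it; move 1/4*b to the remainder.
  leading term 1: no divisor's leading term divides it; move -1/4 to the remainder.
  remainder 1/4*b - 1/4 ≠ 0; add h_4 = 1/4*b - 1/4 to the basis.

S(f_1,f_3): lcm = a*b. S = -1/4*b**2 - 1/4*b + 1/2.
  leading term b**2: subtract (-b)·h_4 from -1/4*b**2 - 1/4*b + 1/2 → -1/2*b + 1/2
  leading term b: subtract (-2)·h_4 from -1/2*b + 1/2 → 0
  remainder 0.

S(f_2,f_3): lcm = a*b. S = -1/2*b**2 + 1/2.
  leading term b**2: subtract (-2*b)·h_4 from -1/2*b**2 + 1/2 → -1/2*b + 1/2
  leading term b: subtract (-2)·h_4 from -1/2*b + 1/2 → 0
  remainder 0.

S(f_1,h_4): leading monomials are coprime, so the S-polynomial reduces to 0 (Buchberger's first criterion).
S(f_2,h_4): leading monomials are coprime, so the S-polynomial reduces to 0 (Buchberger's first criterion).
S(f_3,h_4): lcm = a*b. S = a + 1/2*b**2 - 1/2.
  leading term a: subtract (1/4)·f_1 from a + 1/2*b**2 - 1/2 → 1/2*b**2 - 1/4*b - 1/4
  leading term b**2: subtract (2*b)·h_4 from 1/2*b**2 - 1/4*b - 1/4 → 1/4*b - 1/4
  leading term b: subtract (1)·h_4 from 1/4*b - 1/4 → 0
  remainder 0.

Every S-polynomial of the final basis reduces to 0, so we have a Gröbner basis.
Inter-reduce: drop elements whose leading term is divisible by another's, tail-reduce, and make monic.
Reduced Gröbner basis: {a, b - 1}.
Label its elements g_1 = a, g_2 = b - 1.

Reduce p = 4*a**2 - a*b - 12*a - 5*b + 4 modulo G:
  leading term a**2: subtract (4*a)·g_1 from 4*a**2 - a*b - 12*a - 5*b + 4 → -a*b - 12*a - 5*b + 4
  leading term a*b: subtract (-b)·g_1 from -a*b - 12*a - 5*b + 4 → -12*a - 5*b + 4
  leading term a: subtract (-12)·g_1 from -12*a - 5*b + 4 → -5*b + 4
  leading term b: subtract (-5)·g_2 from -5*b + 4 → -1
  leading term 1: no divisor's leading term divides it; move -1 to the remainder.
  normal form = -1.
The normal form is nonzero, so p ∉ I. Since p minus its normal form lies in I, I + (p) = I + (r) where r = -1; decide whether this ideal is the whole ring.
Here r = -1 is a nonzero constant, hence a unit: 1 ∈ I + (p), the Gröbner basis of I + (p) is {1}, and the enlarged system has no common solution — adjoining p is inconsistent.

Adjoining 4*a**2 - a*b - 12*a - 5*b + 4 makes the ideal the whole ring: the system is inconsistent.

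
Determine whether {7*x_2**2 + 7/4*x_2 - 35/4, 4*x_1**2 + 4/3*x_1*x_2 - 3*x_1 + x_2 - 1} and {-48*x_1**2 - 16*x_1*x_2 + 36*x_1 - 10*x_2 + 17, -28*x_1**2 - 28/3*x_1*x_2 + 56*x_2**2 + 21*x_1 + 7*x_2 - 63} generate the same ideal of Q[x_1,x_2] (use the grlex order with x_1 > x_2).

Since reduced Gröbner bases are canonical representatives of ideals under a given ordering, it suffices to compute and compare them.
Buchberger on the first generating set:
f_1 = 7*x_2**2 + 7/4*x_2 - 35/4, LT = x_2**2.
f_2 = 4*x_1**2 + 4/3*x_1*x_2 - 3*x_1 + x_2 - 1, LT = x_1**2.

The S-polynomials (S(f_1,f_2)) all reduce to 0 modulo the current basis, so we have a Gröbner basis.
Inter-reduce: drop elements whose leading term is divisible by another's, tail-reduce, and make monic.
Reduced Gröbner basis: {x_1**2 + 1/3*x_1*x_2 - 3/4*x_1 + 1/4*x_2 - 1/4, x_2**2 + 1/4*x_2 - 5/4}.

Buchberger on the second generating set:
h_1 = -48*x_1**2 - 16*x_1*x_2 + 36*x_1 - 10*x_2 + 17, LT = x_1**2.
h_2 = -28*x_1**2 - 28/3*x_1*x_2 + 56*x_2**2 + 21*x_1 + 7*x_2 - 63, LT = x_1**2.

S(h_1,h_2): lcm = x_1**2. S = 2*x_2**2 + 11/24*x_2 - 125/48.
  leading term x_2**2: no divisor's leading term divides it; move 2*x_2**2 to the remainder.
  leading term x_2: no divisor's leading term divides it; move 11/24*x_2 to the remainder.
  leading term 1: no divisor's leading term divides it; move -125/48 to the remainder.
  remainder 2*x_2**2 + 11/24*x_2 - 125/48 ≠ 0; add k_3 = 2*x_2**2 + 11/24*x_2 - 125/48 to the basis.

The other S-polynomials (S(h_1,k_3), S(h_2,k_3)) all reduce to 0 modulo the current basis, so we have a Gröbner basis.
Inter-reduce: drop elements whose leading term is divisible by another's, tail-reduce, and make monic.
Reduced Gröbner basis: {x_1**2 + 1/3*x_1*x_2 - 3/4*x_1 + 5/24*x_2 - 17/48, x_2**2 + 11/48*x_2 - 125/96}.

Since the reduced bases disagree, the two ideals are not the same.

No, the ideals differ.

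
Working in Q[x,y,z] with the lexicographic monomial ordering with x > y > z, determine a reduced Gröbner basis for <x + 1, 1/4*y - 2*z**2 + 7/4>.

G = {x + 1, y - 8*z**2 + 7}

f_1 = x + 1, LT = x.
f_2 = 1/4*y - 2*z**2 + 7/4, LT = y.

S(f_1,f_2): leading monomials are coprime, so the S-polynomial reduces to 0 (Buchberger's first criterion).
Every S-polynomial of the final basis reduces to 0, so we have a Gröbner basis.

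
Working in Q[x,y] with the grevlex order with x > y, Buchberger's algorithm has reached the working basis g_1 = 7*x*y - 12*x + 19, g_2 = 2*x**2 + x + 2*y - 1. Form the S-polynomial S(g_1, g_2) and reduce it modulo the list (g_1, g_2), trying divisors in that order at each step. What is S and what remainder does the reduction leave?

lcm(LM(g_1), LM(g_2)) = x**2*y.
S = (lcm/LT(g_1))·g_1 − (lcm/LT(g_2))·g_2 = -12/7*x**2 - 1/2*x*y - y**2 + 19/7*x + 1/2*y.
Reduce S modulo (g_1, g_2) in that order:
  leading term x**2: subtract (-6/7)·g_2 from -12/7*x**2 - 1/2*x*y - y**2 + 19/7*x + 1/2*y → -1/2*x*y - y**2 + 25/7*x + 31/14*y - 6/7
  leading term x*y: subtract (-1/14)·g_1 from -1/2*x*y - y**2 + 25/7*x + 31/14*y - 6/7 → -y**2 + 19/7*x + 31/14*y + 1/2
  leading term y**2: no divisor's leading term divides it; move -y**2 to the remainder.
  leading term x: no divisor's leading term divides it; move 19/7*x to the remainder.
  leading term y: no divisor's leading term divides it; move 31/14*y to the remainder.
  leading term 1: no divisor's leading term divides it; move 1/2 to the remainder.
The remainder -y**2 + 19/7*x + 31/14*y + 1/2 is nonzero, so it would be added as the next basis element.

S(g_1, g_2) = -12/7*x**2 - 1/2*x*y - y**2 + 19/7*x + 1/2*y; remainder on division = -y**2 + 19/7*x + 31/14*y + 1/2.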